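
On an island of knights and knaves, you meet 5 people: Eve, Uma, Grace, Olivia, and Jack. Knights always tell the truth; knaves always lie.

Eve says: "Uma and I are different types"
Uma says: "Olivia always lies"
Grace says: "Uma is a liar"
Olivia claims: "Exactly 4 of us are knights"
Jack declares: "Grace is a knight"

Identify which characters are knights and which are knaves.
Eve is a knight.
Uma is a knave.
Grace is a knight.
Olivia is a knight.
Jack is a knight.

Verification:
- Eve (knight) says "Uma and I are different types" - this is TRUE because Eve is a knight and Uma is a knave.
- Uma (knave) says "Olivia always lies" - this is FALSE (a lie) because Olivia is a knight.
- Grace (knight) says "Uma is a liar" - this is TRUE because Uma is a knave.
- Olivia (knight) says "Exactly 4 of us are knights" - this is TRUE because there are 4 knights.
- Jack (knight) says "Grace is a knight" - this is TRUE because Grace is a knight.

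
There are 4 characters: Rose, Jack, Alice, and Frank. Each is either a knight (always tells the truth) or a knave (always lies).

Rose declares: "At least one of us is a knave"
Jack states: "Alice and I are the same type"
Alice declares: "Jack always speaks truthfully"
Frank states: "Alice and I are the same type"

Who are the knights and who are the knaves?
Rose is a knight.
Jack is a knight.
Alice is a knight.
Frank is a knave.

Verification:
- Rose (knight) says "At least one of us is a knave" - this is TRUE because Frank is a knave.
- Jack (knight) says "Alice and I are the same type" - this is TRUE because Jack is a knight and Alice is a knight.
- Alice (knight) says "Jack always speaks truthfully" - this is TRUE because Jack is a knight.
- Frank (knave) says "Alice and I are the same type" - this is FALSE (a lie) because Frank is a knave and Alice is a knight.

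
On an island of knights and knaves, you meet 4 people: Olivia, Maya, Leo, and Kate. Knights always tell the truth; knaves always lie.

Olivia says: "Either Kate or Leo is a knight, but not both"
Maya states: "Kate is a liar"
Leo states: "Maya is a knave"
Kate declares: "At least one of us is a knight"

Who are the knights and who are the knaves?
Olivia is a knave.
Maya is a knave.
Leo is a knight.
Kate is a knight.

Verification:
- Olivia (knave) says "Either Kate or Leo is a knight, but not both" - this is FALSE (a lie) because Kate is a knight and Leo is a knight.
- Maya (knave) says "Kate is a liar" - this is FALSE (a lie) because Kate is a knight.
- Leo (knight) says "Maya is a knave" - this is TRUE because Maya is a knave.
- Kate (knight) says "At least one of us is a knight" - this is TRUE because Leo and Kate are knights.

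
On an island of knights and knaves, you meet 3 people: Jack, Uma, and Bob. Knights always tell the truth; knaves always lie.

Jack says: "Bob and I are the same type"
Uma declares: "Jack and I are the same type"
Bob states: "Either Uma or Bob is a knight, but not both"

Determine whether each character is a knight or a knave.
Jack is a knight.
Uma is a knave.
Bob is a knight.

Verification:
- Jack (knight) says "Bob and I are the same type" - this is TRUE because Jack is a knight and Bob is a knight.
- Uma (knave) says "Jack and I are the same type" - this is FALSE (a lie) because Uma is a knave and Jack is a knight.
- Bob (knight) says "Either Uma or Bob is a knight, but not both" - this is TRUE because Uma is a knave and Bob is a knight.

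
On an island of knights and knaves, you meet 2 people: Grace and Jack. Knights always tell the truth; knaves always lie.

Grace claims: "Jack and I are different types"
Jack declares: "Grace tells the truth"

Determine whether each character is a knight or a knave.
Grace is a knave.
Jack is a knave.

Verification:
- Grace (knave) says "Jack and I are different types" - this is FALSE (a lie) because Grace is a knave and Jack is a knave.
- Jack (knave) says "Grace tells the truth" - this is FALSE (a lie) because Grace is a knave.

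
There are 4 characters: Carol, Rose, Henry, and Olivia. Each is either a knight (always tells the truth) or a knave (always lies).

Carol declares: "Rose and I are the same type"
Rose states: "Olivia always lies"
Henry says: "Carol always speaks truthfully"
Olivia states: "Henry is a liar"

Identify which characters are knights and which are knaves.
Carol is a knight.
Rose is a knight.
Henry is a knight.
Olivia is a knave.

Verification:
- Carol (knight) says "Rose and I are the same type" - this is TRUE because Carol is a knight and Rose is a knight.
- Rose (knight) says "Olivia always lies" - this is TRUE because Olivia is a knave.
- Henry (knight) says "Carol always speaks truthfully" - this is TRUE because Carol is a knight.
- Olivia (knave) says "Henry is a liar" - this is FALSE (a lie) because Henry is a knight.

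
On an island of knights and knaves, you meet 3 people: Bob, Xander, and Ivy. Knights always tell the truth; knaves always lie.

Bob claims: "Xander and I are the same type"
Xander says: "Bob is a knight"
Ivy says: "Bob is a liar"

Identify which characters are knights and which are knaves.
Bob is a knight.
Xander is a knight.
Ivy is a knave.

Verification:
- Bob (knight) says "Xander and I are the same type" - this is TRUE because Bob is a knight and Xander is a knight.
- Xander (knight) says "Bob is a knight" - this is TRUE because Bob is a knight.
- Ivy (knave) says "Bob is a liar" - this is FALSE (a lie) because Bob is a knight.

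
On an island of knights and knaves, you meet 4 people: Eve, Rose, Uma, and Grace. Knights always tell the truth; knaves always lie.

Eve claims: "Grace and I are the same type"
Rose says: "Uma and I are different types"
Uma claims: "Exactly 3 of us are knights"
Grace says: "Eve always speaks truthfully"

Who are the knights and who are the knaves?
Eve is a knight.
Rose is a knave.
Uma is a knave.
Grace is a knight.

Verification:
- Eve (knight) says "Grace and I are the same type" - this is TRUE because Eve is a knight and Grace is a knight.
- Rose (knave) says "Uma and I are different types" - this is FALSE (a lie) because Rose is a knave and Uma is a knave.
- Uma (knave) says "Exactly 3 of us are knights" - this is FALSE (a lie) because there are 2 knights.
- Grace (knight) says "Eve always speaks truthfully" - this is TRUE because Eve is a knight.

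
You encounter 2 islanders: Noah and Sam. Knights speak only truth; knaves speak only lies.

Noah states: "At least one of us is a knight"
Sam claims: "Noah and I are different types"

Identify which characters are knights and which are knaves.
Noah is a knave.
Sam is a knave.

Verification:
- Noah (knave) says "At least one of us is a knight" - this is FALSE (a lie) because no one is a knight.
- Sam (knave) says "Noah and I are different types" - this is FALSE (a lie) because Sam is a knave and Noah is a knave.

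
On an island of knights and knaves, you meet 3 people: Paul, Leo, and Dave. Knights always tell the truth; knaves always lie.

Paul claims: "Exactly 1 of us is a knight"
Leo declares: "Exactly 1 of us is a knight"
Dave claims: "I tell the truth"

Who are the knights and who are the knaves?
Paul is a knave.
Leo is a knave.
Dave is a knave.

Verification:
- Paul (knave) says "Exactly 1 of us is a knight" - this is FALSE (a lie) because there are 0 knights.
- Leo (knave) says "Exactly 1 of us is a knight" - this is FALSE (a lie) because there are 0 knights.
- Dave (knave) says "I tell the truth" - this is FALSE (a lie) because Dave is a knave.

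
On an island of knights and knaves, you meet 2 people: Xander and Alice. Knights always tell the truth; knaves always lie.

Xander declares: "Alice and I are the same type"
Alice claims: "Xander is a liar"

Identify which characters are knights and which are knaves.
Xander is a knave.
Alice is a knight.

Verification:
- Xander (knave) says "Alice and I are the same type" - this is FALSE (a lie) because Xander is a knave and Alice is a knight.
- Alice (knight) says "Xander is a liar" - this is TRUE because Xander is a knave.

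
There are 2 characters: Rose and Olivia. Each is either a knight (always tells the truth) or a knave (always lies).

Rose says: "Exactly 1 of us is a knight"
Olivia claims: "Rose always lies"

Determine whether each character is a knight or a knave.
Rose is a knight.
Olivia is a knave.

Verification:
- Rose (knight) says "Exactly 1 of us is a knight" - this is TRUE because there are 1 knights.
- Olivia (knave) says "Rose always lies" - this is FALSE (a lie) because Rose is a knight.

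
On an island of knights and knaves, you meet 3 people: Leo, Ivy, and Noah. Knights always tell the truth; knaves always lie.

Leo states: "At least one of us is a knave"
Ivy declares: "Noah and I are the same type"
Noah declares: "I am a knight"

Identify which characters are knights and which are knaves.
Leo is a knight.
Ivy is a knave.
Noah is a knight.

Verification:
- Leo (knight) says "At least one of us is a knave" - this is TRUE because Ivy is a knave.
- Ivy (knave) says "Noah and I are the same type" - this is FALSE (a lie) because Ivy is a knave and Noah is a knight.
- Noah (knight) says "I am a knight" - this is TRUE because Noah is a knight.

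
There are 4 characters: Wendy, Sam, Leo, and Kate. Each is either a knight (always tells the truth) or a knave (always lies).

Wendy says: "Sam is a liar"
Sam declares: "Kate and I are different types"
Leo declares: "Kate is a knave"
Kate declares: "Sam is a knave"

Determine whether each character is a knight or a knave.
Wendy is a knave.
Sam is a knight.
Leo is a knight.
Kate is a knave.

Verification:
- Wendy (knave) says "Sam is a liar" - this is FALSE (a lie) because Sam is a knight.
- Sam (knight) says "Kate and I are different types" - this is TRUE because Sam is a knight and Kate is a knave.
- Leo (knight) says "Kate is a knave" - this is TRUE because Kate is a knave.
- Kate (knave) says "Sam is a knave" - this is FALSE (a lie) because Sam is a knight.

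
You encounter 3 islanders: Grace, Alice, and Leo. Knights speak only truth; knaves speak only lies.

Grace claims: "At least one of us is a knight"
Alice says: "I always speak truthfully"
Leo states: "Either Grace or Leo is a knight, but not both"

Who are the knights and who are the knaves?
Grace is a knave.
Alice is a knave.
Leo is a knave.

Verification:
- Grace (knave) says "At least one of us is a knight" - this is FALSE (a lie) because no one is a knight.
- Alice (knave) says "I always speak truthfully" - this is FALSE (a lie) because Alice is a knave.
- Leo (knave) says "Either Grace or Leo is a knight, but not both" - this is FALSE (a lie) because Grace is a knave and Leo is a knave.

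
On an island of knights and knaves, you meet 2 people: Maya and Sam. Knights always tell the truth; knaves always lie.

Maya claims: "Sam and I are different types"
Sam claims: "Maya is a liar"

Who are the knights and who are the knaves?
Maya is a knight.
Sam is a knave.

Verification:
- Maya (knight) says "Sam and I are different types" - this is TRUE because Maya is a knight and Sam is a knave.
- Sam (knave) says "Maya is a liar" - this is FALSE (a lie) because Maya is a knight.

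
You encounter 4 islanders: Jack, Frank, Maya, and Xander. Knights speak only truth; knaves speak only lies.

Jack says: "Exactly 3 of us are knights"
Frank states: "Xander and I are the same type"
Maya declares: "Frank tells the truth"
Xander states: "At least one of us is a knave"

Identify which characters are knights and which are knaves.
Jack is a knave.
Frank is a knave.
Maya is a knave.
Xander is a knight.

Verification:
- Jack (knave) says "Exactly 3 of us are knights" - this is FALSE (a lie) because there are 1 knights.
- Frank (knave) says "Xander and I are the same type" - this is FALSE (a lie) because Frank is a knave and Xander is a knight.
- Maya (knave) says "Frank tells the truth" - this is FALSE (a lie) because Frank is a knave.
- Xander (knight) says "At least one of us is a knave" - this is TRUE because Jack, Frank, and Maya are knaves.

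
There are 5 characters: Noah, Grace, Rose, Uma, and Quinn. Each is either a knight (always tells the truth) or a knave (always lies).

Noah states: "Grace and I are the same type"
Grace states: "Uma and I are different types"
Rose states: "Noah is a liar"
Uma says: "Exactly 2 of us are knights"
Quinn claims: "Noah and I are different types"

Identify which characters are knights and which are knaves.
Noah is a knave.
Grace is a knight.
Rose is a knight.
Uma is a knave.
Quinn is a knight.

Verification:
- Noah (knave) says "Grace and I are the same type" - this is FALSE (a lie) because Noah is a knave and Grace is a knight.
- Grace (knight) says "Uma and I are different types" - this is TRUE because Grace is a knight and Uma is a knave.
- Rose (knight) says "Noah is a liar" - this is TRUE because Noah is a knave.
- Uma (knave) says "Exactly 2 of us are knights" - this is FALSE (a lie) because there are 3 knights.
- Quinn (knight) says "Noah and I are different types" - this is TRUE because Quinn is a knight and Noah is a knave.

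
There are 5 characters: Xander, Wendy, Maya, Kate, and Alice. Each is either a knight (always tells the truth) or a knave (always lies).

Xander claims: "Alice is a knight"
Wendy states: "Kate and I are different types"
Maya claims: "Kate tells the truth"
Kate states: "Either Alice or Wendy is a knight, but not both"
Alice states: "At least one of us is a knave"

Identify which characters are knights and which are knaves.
Xander is a knight.
Wendy is a knight.
Maya is a knave.
Kate is a knave.
Alice is a knight.

Verification:
- Xander (knight) says "Alice is a knight" - this is TRUE because Alice is a knight.
- Wendy (knight) says "Kate and I are different types" - this is TRUE because Wendy is a knight and Kate is a knave.
- Maya (knave) says "Kate tells the truth" - this is FALSE (a lie) because Kate is a knave.
- Kate (knave) says "Either Alice or Wendy is a knight, but not both" - this is FALSE (a lie) because Alice is a knight and Wendy is a knight.
- Alice (knight) says "At least one of us is a knave" - this is TRUE because Maya and Kate are knaves.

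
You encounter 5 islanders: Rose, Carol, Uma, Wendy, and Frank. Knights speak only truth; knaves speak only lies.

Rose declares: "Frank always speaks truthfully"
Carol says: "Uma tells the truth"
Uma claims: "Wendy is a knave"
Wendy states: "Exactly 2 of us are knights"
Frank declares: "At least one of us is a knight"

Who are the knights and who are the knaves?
Rose is a knight.
Carol is a knight.
Uma is a knight.
Wendy is a knave.
Frank is a knight.

Verification:
- Rose (knight) says "Frank always speaks truthfully" - this is TRUE because Frank is a knight.
- Carol (knight) says "Uma tells the truth" - this is TRUE because Uma is a knight.
- Uma (knight) says "Wendy is a knave" - this is TRUE because Wendy is a knave.
- Wendy (knave) says "Exactly 2 of us are knights" - this is FALSE (a lie) because there are 4 knights.
- Frank (knight) says "At least one of us is a knight" - this is TRUE because Rose, Carol, Uma, and Frank are knights.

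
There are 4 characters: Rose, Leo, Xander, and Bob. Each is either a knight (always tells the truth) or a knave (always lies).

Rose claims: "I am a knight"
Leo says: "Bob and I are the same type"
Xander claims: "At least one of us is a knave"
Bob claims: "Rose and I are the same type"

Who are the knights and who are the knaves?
Rose is a knight.
Leo is a knave.
Xander is a knight.
Bob is a knight.

Verification:
- Rose (knight) says "I am a knight" - this is TRUE because Rose is a knight.
- Leo (knave) says "Bob and I are the same type" - this is FALSE (a lie) because Leo is a knave and Bob is a knight.
- Xander (knight) says "At least one of us is a knave" - this is TRUE because Leo is a knave.
- Bob (knight) says "Rose and I are the same type" - this is TRUE because Bob is a knight and Rose is a knight.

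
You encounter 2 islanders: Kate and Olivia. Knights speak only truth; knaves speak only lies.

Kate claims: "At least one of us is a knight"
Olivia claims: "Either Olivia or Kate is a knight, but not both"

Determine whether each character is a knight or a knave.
Kate is a knave.
Olivia is a knave.

Verification:
- Kate (knave) says "At least one of us is a knight" - this is FALSE (a lie) because no one is a knight.
- Olivia (knave) says "Either Olivia or Kate is a knight, but not both" - this is FALSE (a lie) because Olivia is a knave and Kate is a knave.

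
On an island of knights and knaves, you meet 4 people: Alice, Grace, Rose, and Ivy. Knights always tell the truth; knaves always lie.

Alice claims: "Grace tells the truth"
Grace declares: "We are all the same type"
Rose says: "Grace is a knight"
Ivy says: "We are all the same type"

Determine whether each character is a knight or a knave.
Alice is a knight.
Grace is a knight.
Rose is a knight.
Ivy is a knight.

Verification:
- Alice (knight) says "Grace tells the truth" - this is TRUE because Grace is a knight.
- Grace (knight) says "We are all the same type" - this is TRUE because Alice, Grace, Rose, and Ivy are knights.
- Rose (knight) says "Grace is a knight" - this is TRUE because Grace is a knight.
- Ivy (knight) says "We are all the same type" - this is TRUE because Alice, Grace, Rose, and Ivy are knights.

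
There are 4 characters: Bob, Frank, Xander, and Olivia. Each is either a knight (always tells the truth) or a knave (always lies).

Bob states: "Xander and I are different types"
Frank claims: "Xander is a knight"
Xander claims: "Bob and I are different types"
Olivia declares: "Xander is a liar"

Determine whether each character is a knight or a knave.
Bob is a knave.
Frank is a knave.
Xander is a knave.
Olivia is a knight.

Verification:
- Bob (knave) says "Xander and I are different types" - this is FALSE (a lie) because Bob is a knave and Xander is a knave.
- Frank (knave) says "Xander is a knight" - this is FALSE (a lie) because Xander is a knave.
- Xander (knave) says "Bob and I are different types" - this is FALSE (a lie) because Xander is a knave and Bob is a knave.
- Olivia (knight) says "Xander is a liar" - this is TRUE because Xander is a knave.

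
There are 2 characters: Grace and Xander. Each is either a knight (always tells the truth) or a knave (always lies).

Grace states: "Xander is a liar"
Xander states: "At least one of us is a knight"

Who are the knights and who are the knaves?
Grace is a knave.
Xander is a knight.

Verification:
- Grace (knave) says "Xander is a liar" - this is FALSE (a lie) because Xander is a knight.
- Xander (knight) says "At least one of us is a knight" - this is TRUE because Xander is a knight.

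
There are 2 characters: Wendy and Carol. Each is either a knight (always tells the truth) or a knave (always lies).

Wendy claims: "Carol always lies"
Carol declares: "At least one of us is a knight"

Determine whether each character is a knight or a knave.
Wendy is a knave.
Carol is a knight.

Verification:
- Wendy (knave) says "Carol always lies" - this is FALSE (a lie) because Carol is a knight.
- Carol (knight) says "At least one of us is a knight" - this is TRUE because Carol is a knight.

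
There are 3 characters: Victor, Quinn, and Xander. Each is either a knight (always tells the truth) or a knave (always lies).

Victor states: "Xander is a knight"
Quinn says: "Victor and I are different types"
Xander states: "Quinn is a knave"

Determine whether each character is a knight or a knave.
Victor is a knave.
Quinn is a knight.
Xander is a knave.

Verification:
- Victor (knave) says "Xander is a knight" - this is FALSE (a lie) because Xander is a knave.
- Quinn (knight) says "Victor and I are different types" - this is TRUE because Quinn is a knight and Victor is a knave.
- Xander (knave) says "Quinn is a knave" - this is FALSE (a lie) because Quinn is a knight.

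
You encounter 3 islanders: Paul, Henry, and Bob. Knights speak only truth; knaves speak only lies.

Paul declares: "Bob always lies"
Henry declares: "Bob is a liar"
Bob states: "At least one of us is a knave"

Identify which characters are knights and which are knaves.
Paul is a knave.
Henry is a knave.
Bob is a knight.

Verification:
- Paul (knave) says "Bob always lies" - this is FALSE (a lie) because Bob is a knight.
- Henry (knave) says "Bob is a liar" - this is FALSE (a lie) because Bob is a knight.
- Bob (knight) says "At least one of us is a knave" - this is TRUE because Paul and Henry are knaves.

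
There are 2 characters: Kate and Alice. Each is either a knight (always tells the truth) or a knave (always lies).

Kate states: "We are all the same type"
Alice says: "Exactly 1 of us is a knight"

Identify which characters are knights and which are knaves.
Kate is a knave.
Alice is a knight.

Verification:
- Kate (knave) says "We are all the same type" - this is FALSE (a lie) because Alice is a knight and Kate is a knave.
- Alice (knight) says "Exactly 1 of us is a knight" - this is TRUE because there are 1 knights.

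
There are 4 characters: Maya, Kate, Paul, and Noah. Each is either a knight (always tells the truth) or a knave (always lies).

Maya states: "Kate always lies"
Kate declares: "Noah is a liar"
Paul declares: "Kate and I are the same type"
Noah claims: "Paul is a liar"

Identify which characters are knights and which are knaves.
Maya is a knave.
Kate is a knight.
Paul is a knight.
Noah is a knave.

Verification:
- Maya (knave) says "Kate always lies" - this is FALSE (a lie) because Kate is a knight.
- Kate (knight) says "Noah is a liar" - this is TRUE because Noah is a knave.
- Paul (knight) says "Kate and I are the same type" - this is TRUE because Paul is a knight and Kate is a knight.
- Noah (knave) says "Paul is a liar" - this is FALSE (a lie) because Paul is a knight.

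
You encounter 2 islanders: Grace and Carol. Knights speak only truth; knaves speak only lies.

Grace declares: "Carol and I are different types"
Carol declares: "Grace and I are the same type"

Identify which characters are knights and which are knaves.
Grace is a knight.
Carol is a knave.

Verification:
- Grace (knight) says "Carol and I are different types" - this is TRUE because Grace is a knight and Carol is a knave.
- Carol (knave) says "Grace and I are the same type" - this is FALSE (a lie) because Carol is a knave and Grace is a knight.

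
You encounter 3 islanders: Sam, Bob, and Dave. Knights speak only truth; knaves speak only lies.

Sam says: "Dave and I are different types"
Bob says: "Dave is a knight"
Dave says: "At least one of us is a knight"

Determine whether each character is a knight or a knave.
Sam is a knave.
Bob is a knave.
Dave is a knave.

Verification:
- Sam (knave) says "Dave and I are different types" - this is FALSE (a lie) because Sam is a knave and Dave is a knave.
- Bob (knave) says "Dave is a knight" - this is FALSE (a lie) because Dave is a knave.
- Dave (knave) says "At least one of us is a knight" - this is FALSE (a lie) because no one is a knight.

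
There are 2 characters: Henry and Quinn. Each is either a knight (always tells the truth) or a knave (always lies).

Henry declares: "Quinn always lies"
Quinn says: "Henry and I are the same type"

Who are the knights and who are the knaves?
Henry is a knight.
Quinn is a knave.

Verification:
- Henry (knight) says "Quinn always lies" - this is TRUE because Quinn is a knave.
- Quinn (knave) says "Henry and I are the same type" - this is FALSE (a lie) because Quinn is a knave and Henry is a knight.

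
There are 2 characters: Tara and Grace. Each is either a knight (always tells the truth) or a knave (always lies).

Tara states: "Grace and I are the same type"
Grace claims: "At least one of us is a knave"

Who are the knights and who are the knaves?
Tara is a knave.
Grace is a knight.

Verification:
- Tara (knave) says "Grace and I are the same type" - this is FALSE (a lie) because Tara is a knave and Grace is a knight.
- Grace (knight) says "At least one of us is a knave" - this is TRUE because Tara is a knave.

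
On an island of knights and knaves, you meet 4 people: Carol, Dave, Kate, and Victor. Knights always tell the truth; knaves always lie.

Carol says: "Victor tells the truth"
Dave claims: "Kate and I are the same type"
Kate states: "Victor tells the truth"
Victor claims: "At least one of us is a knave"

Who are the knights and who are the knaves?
Carol is a knight.
Dave is a knave.
Kate is a knight.
Victor is a knight.

Verification:
- Carol (knight) says "Victor tells the truth" - this is TRUE because Victor is a knight.
- Dave (knave) says "Kate and I are the same type" - this is FALSE (a lie) because Dave is a knave and Kate is a knight.
- Kate (knight) says "Victor tells the truth" - this is TRUE because Victor is a knight.
- Victor (knight) says "At least one of us is a knave" - this is TRUE because Dave is a knave.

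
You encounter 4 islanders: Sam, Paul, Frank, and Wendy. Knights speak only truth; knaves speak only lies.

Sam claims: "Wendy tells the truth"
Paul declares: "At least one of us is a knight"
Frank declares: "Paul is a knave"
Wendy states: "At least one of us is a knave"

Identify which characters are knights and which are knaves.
Sam is a knight.
Paul is a knight.
Frank is a knave.
Wendy is a knight.

Verification:
- Sam (knight) says "Wendy tells the truth" - this is TRUE because Wendy is a knight.
- Paul (knight) says "At least one of us is a knight" - this is TRUE because Sam, Paul, and Wendy are knights.
- Frank (knave) says "Paul is a knave" - this is FALSE (a lie) because Paul is a knight.
- Wendy (knight) says "At least one of us is a knave" - this is TRUE because Frank is a knave.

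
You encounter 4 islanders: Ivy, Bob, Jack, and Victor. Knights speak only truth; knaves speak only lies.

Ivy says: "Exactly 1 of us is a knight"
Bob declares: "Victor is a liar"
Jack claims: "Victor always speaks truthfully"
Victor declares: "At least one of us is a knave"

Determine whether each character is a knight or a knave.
Ivy is a knave.
Bob is a knave.
Jack is a knight.
Victor is a knight.

Verification:
- Ivy (knave) says "Exactly 1 of us is a knight" - this is FALSE (a lie) because there are 2 knights.
- Bob (knave) says "Victor is a liar" - this is FALSE (a lie) because Victor is a knight.
- Jack (knight) says "Victor always speaks truthfully" - this is TRUE because Victor is a knight.
- Victor (knight) says "At least one of us is a knave" - this is TRUE because Ivy and Bob are knaves.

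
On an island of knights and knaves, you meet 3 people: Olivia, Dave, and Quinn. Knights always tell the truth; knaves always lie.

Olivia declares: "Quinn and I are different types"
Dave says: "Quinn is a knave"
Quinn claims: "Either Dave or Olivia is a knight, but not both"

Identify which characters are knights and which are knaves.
Olivia is a knight.
Dave is a knight.
Quinn is a knave.

Verification:
- Olivia (knight) says "Quinn and I are different types" - this is TRUE because Olivia is a knight and Quinn is a knave.
- Dave (knight) says "Quinn is a knave" - this is TRUE because Quinn is a knave.
- Quinn (knave) says "Either Dave or Olivia is a knight, but not both" - this is FALSE (a lie) because Dave is a knight and Olivia is a knight.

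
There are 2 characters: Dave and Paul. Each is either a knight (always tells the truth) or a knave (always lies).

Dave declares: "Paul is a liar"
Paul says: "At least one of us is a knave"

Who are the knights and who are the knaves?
Dave is a knave.
Paul is a knight.

Verification:
- Dave (knave) says "Paul is a liar" - this is FALSE (a lie) because Paul is a knight.
- Paul (knight) says "At least one of us is a knave" - this is TRUE because Dave is a knave.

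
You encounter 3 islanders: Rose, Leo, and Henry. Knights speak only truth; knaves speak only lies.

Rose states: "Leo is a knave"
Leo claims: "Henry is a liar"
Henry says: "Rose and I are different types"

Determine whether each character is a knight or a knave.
Rose is a knave.
Leo is a knight.
Henry is a knave.

Verification:
- Rose (knave) says "Leo is a knave" - this is FALSE (a lie) because Leo is a knight.
- Leo (knight) says "Henry is a liar" - this is TRUE because Henry is a knave.
- Henry (knave) says "Rose and I are different types" - this is FALSE (a lie) because Henry is a knave and Rose is a knave.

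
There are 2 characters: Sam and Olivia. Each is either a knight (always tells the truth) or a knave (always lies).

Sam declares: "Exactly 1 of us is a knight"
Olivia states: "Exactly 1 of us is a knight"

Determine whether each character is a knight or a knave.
Sam is a knave.
Olivia is a knave.

Verification:
- Sam (knave) says "Exactly 1 of us is a knight" - this is FALSE (a lie) because there are 0 knights.
- Olivia (knave) says "Exactly 1 of us is a knight" - this is FALSE (a lie) because there are 0 knights.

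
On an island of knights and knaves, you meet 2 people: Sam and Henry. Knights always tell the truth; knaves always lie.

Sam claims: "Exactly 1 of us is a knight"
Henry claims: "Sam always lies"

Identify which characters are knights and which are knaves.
Sam is a knight.
Henry is a knave.

Verification:
- Sam (knight) says "Exactly 1 of us is a knight" - this is TRUE because there are 1 knights.
- Henry (knave) says "Sam always lies" - this is FALSE (a lie) because Sam is a knight.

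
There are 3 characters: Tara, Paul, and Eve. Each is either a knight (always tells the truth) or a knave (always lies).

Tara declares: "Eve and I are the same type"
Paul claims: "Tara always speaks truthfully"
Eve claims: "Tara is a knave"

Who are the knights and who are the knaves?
Tara is a knave.
Paul is a knave.
Eve is a knight.

Verification:
- Tara (knave) says "Eve and I are the same type" - this is FALSE (a lie) because Tara is a knave and Eve is a knight.
- Paul (knave) says "Tara always speaks truthfully" - this is FALSE (a lie) because Tara is a knave.
- Eve (knight) says "Tara is a knave" - this is TRUE because Tara is a knave.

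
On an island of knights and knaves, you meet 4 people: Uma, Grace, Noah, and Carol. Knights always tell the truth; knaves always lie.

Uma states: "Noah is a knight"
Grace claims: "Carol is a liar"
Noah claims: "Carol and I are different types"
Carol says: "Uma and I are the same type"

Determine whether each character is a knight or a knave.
Uma is a knight.
Grace is a knight.
Noah is a knight.
Carol is a knave.

Verification:
- Uma (knight) says "Noah is a knight" - this is TRUE because Noah is a knight.
- Grace (knight) says "Carol is a liar" - this is TRUE because Carol is a knave.
- Noah (knight) says "Carol and I are different types" - this is TRUE because Noah is a knight and Carol is a knave.
- Carol (knave) says "Uma and I are the same type" - this is FALSE (a lie) because Carol is a knave and Uma is a knight.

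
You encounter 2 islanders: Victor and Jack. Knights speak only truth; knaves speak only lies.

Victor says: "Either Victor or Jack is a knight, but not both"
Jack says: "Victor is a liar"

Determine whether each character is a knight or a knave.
Victor is a knight.
Jack is a knave.

Verification:
- Victor (knight) says "Either Victor or Jack is a knight, but not both" - this is TRUE because Victor is a knight and Jack is a knave.
- Jack (knave) says "Victor is a liar" - this is FALSE (a lie) because Victor is a knight.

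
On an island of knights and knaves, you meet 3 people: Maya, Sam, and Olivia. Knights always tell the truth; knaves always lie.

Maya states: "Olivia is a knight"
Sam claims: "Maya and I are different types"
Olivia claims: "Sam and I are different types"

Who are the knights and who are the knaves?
Maya is a knave.
Sam is a knave.
Olivia is a knave.

Verification:
- Maya (knave) says "Olivia is a knight" - this is FALSE (a lie) because Olivia is a knave.
- Sam (knave) says "Maya and I are different types" - this is FALSE (a lie) because Sam is a knave and Maya is a knave.
- Olivia (knave) says "Sam and I are different types" - this is FALSE (a lie) because Olivia is a knave and Sam is a knave.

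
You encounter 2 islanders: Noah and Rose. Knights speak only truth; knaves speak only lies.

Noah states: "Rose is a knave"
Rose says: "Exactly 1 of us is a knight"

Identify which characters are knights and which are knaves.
Noah is a knave.
Rose is a knight.

Verification:
- Noah (knave) says "Rose is a knave" - this is FALSE (a lie) because Rose is a knight.
- Rose (knight) says "Exactly 1 of us is a knight" - this is TRUE because there are 1 knights.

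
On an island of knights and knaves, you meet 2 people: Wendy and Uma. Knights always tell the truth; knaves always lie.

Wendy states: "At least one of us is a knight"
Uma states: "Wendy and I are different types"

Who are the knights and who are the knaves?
Wendy is a knave.
Uma is a knave.

Verification:
- Wendy (knave) says "At least one of us is a knight" - this is FALSE (a lie) because no one is a knight.
- Uma (knave) says "Wendy and I are different types" - this is FALSE (a lie) because Uma is a knave and Wendy is a knave.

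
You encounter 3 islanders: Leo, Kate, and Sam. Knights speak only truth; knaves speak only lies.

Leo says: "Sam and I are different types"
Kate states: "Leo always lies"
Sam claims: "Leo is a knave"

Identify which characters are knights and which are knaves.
Leo is a knight.
Kate is a knave.
Sam is a knave.

Verification:
- Leo (knight) says "Sam and I are different types" - this is TRUE because Leo is a knight and Sam is a knave.
- Kate (knave) says "Leo always lies" - this is FALSE (a lie) because Leo is a knight.
- Sam (knave) says "Leo is a knave" - this is FALSE (a lie) because Leo is a knight.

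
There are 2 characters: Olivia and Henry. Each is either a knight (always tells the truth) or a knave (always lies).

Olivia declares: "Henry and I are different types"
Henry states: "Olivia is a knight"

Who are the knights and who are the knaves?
Olivia is a knave.
Henry is a knave.

Verification:
- Olivia (knave) says "Henry and I are different types" - this is FALSE (a lie) because Olivia is a knave and Henry is a knave.
- Henry (knave) says "Olivia is a knight" - this is FALSE (a lie) because Olivia is a knave.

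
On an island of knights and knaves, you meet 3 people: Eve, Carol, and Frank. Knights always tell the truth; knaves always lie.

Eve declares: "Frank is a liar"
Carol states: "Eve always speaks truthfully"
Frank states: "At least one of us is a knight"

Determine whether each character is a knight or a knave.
Eve is a knave.
Carol is a knave.
Frank is a knight.

Verification:
- Eve (knave) says "Frank is a liar" - this is FALSE (a lie) because Frank is a knight.
- Carol (knave) says "Eve always speaks truthfully" - this is FALSE (a lie) because Eve is a knave.
- Frank (knight) says "At least one of us is a knight" - this is TRUE because Frank is a knight.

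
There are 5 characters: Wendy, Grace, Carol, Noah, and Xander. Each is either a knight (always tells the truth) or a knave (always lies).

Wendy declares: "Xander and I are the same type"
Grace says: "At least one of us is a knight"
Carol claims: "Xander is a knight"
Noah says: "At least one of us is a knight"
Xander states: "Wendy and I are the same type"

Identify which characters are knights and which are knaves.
Wendy is a knight.
Grace is a knight.
Carol is a knight.
Noah is a knight.
Xander is a knight.

Verification:
- Wendy (knight) says "Xander and I are the same type" - this is TRUE because Wendy is a knight and Xander is a knight.
- Grace (knight) says "At least one of us is a knight" - this is TRUE because Wendy, Grace, Carol, Noah, and Xander are knights.
- Carol (knight) says "Xander is a knight" - this is TRUE because Xander is a knight.
- Noah (knight) says "At least one of us is a knight" - this is TRUE because Wendy, Grace, Carol, Noah, and Xander are knights.
- Xander (knight) says "Wendy and I are the same type" - this is TRUE because Xander is a knight and Wendy is a knight.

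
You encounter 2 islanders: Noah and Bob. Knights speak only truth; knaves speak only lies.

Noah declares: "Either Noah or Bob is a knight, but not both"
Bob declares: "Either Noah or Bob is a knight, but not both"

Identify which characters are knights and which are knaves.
Noah is a knave.
Bob is a knave.

Verification:
- Noah (knave) says "Either Noah or Bob is a knight, but not both" - this is FALSE (a lie) because Noah is a knave and Bob is a knave.
- Bob (knave) says "Either Noah or Bob is a knight, but not both" - this is FALSE (a lie) because Noah is a knave and Bob is a knave.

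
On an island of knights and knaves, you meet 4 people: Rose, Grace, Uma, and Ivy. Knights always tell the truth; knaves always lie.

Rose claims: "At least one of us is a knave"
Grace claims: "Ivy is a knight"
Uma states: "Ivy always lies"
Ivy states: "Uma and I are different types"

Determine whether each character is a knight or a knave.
Rose is a knight.
Grace is a knight.
Uma is a knave.
Ivy is a knight.

Verification:
- Rose (knight) says "At least one of us is a knave" - this is TRUE because Uma is a knave.
- Grace (knight) says "Ivy is a knight" - this is TRUE because Ivy is a knight.
- Uma (knave) says "Ivy always lies" - this is FALSE (a lie) because Ivy is a knight.
- Ivy (knight) says "Uma and I are different types" - this is TRUE because Ivy is a knight and Uma is a knave.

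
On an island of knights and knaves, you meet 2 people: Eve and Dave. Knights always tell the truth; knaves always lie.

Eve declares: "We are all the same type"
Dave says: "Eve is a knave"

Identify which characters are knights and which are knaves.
Eve is a knave.
Dave is a knight.

Verification:
- Eve (knave) says "We are all the same type" - this is FALSE (a lie) because Dave is a knight and Eve is a knave.
- Dave (knight) says "Eve is a knave" - this is TRUE because Eve is a knave.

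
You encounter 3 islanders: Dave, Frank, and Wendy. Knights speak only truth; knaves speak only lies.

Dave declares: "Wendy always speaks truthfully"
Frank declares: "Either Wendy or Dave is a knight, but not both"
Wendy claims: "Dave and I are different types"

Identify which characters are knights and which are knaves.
Dave is a knave.
Frank is a knave.
Wendy is a knave.

Verification:
- Dave (knave) says "Wendy always speaks truthfully" - this is FALSE (a lie) because Wendy is a knave.
- Frank (knave) says "Either Wendy or Dave is a knight, but not both" - this is FALSE (a lie) because Wendy is a knave and Dave is a knave.
- Wendy (knave) says "Dave and I are different types" - this is FALSE (a lie) because Wendy is a knave and Dave is a knave.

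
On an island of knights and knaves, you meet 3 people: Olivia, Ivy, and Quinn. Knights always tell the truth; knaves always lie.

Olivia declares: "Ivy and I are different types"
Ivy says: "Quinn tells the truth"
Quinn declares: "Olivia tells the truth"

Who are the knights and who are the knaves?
Olivia is a knave.
Ivy is a knave.
Quinn is a knave.

Verification:
- Olivia (knave) says "Ivy and I are different types" - this is FALSE (a lie) because Olivia is a knave and Ivy is a knave.
- Ivy (knave) says "Quinn tells the truth" - this is FALSE (a lie) because Quinn is a knave.
- Quinn (knave) says "Olivia tells the truth" - this is FALSE (a lie) because Olivia is a knave.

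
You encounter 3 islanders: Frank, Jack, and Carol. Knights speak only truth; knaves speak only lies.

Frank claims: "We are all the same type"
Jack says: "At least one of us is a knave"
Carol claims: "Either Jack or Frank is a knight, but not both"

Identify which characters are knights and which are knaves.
Frank is a knave.
Jack is a knight.
Carol is a knight.

Verification:
- Frank (knave) says "We are all the same type" - this is FALSE (a lie) because Jack and Carol are knights and Frank is a knave.
- Jack (knight) says "At least one of us is a knave" - this is TRUE because Frank is a knave.
- Carol (knight) says "Either Jack or Frank is a knight, but not both" - this is TRUE because Jack is a knight and Frank is a knave.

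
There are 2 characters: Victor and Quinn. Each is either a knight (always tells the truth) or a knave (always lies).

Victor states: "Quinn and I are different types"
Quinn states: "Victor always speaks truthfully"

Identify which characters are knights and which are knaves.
Victor is a knave.
Quinn is a knave.

Verification:
- Victor (knave) says "Quinn and I are different types" - this is FALSE (a lie) because Victor is a knave and Quinn is a knave.
- Quinn (knave) says "Victor always speaks truthfully" - this is FALSE (a lie) because Victor is a knave.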